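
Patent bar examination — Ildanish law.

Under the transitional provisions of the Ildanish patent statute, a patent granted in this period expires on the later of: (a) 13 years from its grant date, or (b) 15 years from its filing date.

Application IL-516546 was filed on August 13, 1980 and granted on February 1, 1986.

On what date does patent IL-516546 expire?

February 1, 1999

(a) grant + 13 years → 1 February 1999.
(b) filing + 15 years → 13 August 1995.
Later of the two: 1 February 1999.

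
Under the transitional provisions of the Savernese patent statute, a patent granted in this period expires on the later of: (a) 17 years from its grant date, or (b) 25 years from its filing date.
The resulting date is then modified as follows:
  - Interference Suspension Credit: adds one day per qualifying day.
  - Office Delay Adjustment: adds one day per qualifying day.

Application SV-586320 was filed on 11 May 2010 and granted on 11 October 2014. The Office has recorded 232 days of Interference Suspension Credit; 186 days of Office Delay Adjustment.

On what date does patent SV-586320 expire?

2036-07-02

(a) grant + 17 years → 11 October 2031.
(b) filing + 25 years → 11 May 2035.
Later of the two: 11 May 2035.
Interference Suspension Credit: +232 days → 29 December 2035.
Office Delay Adjustment: +186 days → 2 July 2036.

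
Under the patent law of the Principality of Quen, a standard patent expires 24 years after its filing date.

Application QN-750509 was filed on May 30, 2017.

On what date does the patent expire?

2041-05-30

Filing date + 24 years → 30 May 2041.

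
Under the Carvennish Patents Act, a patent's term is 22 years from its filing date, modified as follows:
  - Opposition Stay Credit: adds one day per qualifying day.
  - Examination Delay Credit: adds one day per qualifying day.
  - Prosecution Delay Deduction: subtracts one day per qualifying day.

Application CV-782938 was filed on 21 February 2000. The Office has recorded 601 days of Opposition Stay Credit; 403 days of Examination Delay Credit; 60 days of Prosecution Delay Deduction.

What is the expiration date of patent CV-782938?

Base term: filing date + 22 years → 21 February 2022.
Opposition Stay Credit: +601 days → 15 October 2023.
Examination Delay Credit: +403 days → 21 November 2024.
Prosecution Delay Deduction: −60 days → 22 September 2024.

September 22, 2024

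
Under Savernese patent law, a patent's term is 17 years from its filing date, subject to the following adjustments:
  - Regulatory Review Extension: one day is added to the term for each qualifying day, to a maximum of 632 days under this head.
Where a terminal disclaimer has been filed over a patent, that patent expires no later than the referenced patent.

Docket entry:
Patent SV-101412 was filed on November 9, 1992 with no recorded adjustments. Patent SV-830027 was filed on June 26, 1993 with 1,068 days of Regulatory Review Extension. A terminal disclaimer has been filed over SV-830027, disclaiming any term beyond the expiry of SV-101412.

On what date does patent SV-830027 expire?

Natural term of SV-830027:
  Base: filing + 17 years → 26 June 2010.
  Regulatory Review Extension: 1068 days claimed exceeds the 632-day cap, so +632 days → 19 March 2012.
Expiry of referenced patent SV-101412:
  Base: filing + 17 years → 9 November 2009.
Terminal disclaimer: SV-830027 expires on the earlier of 19 March 2012 and 9 November 2009.

2009-11-09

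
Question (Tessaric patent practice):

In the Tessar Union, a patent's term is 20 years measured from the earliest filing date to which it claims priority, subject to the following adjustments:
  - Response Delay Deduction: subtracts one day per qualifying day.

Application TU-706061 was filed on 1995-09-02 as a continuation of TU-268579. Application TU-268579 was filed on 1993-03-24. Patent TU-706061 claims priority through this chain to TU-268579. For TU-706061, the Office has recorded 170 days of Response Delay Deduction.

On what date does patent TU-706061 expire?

2012-10-05

Earliest priority filing: 24 March 1993.
Base term: 24 March 1993 + 20 years → 24 March 2013.
Response Delay Deduction: −170 days → 5 October 2012.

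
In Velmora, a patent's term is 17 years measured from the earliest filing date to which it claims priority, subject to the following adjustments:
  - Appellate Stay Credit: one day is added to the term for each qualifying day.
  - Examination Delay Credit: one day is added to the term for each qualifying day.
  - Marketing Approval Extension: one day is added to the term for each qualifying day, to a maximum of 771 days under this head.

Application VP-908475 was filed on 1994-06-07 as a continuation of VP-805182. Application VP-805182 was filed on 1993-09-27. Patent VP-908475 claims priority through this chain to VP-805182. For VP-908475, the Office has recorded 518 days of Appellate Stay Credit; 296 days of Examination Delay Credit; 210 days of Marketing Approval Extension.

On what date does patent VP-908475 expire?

2013-07-17

Earliest priority filing: 27 September 1993.
Base term: 27 September 1993 + 17 years → 27 September 2010.
Appellate Stay Credit: +518 days → 27 February 2012.
Examination Delay Credit: +296 days → 19 December 2012.
Marketing Approval Extension: 210 days (within the 771-day cap) → +210 days → 17 July 2013.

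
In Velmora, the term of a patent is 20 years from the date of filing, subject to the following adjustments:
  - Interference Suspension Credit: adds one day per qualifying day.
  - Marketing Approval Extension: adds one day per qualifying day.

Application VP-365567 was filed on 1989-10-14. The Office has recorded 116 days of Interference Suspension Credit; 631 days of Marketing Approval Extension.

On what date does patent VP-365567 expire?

October 31, 2011

Base term: filing date + 20 years → 14 October 2009.
Interference Suspension Credit: +116 days → 7 February 2010.
Marketing Approval Extension: +631 days → 31 October 2011.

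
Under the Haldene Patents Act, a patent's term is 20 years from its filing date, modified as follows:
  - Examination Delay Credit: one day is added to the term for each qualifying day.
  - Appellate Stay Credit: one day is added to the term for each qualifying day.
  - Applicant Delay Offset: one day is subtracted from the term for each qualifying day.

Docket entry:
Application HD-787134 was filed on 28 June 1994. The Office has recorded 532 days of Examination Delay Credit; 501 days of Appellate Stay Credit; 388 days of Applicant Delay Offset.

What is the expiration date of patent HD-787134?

April 3, 2016

Base term: filing date + 20 years → 28 June 2014.
Examination Delay Credit: +532 days → 12 December 2015.
Appellate Stay Credit: +501 days → 26 April 2017.
Applicant Delay Offset: −388 days → 3 April 2016.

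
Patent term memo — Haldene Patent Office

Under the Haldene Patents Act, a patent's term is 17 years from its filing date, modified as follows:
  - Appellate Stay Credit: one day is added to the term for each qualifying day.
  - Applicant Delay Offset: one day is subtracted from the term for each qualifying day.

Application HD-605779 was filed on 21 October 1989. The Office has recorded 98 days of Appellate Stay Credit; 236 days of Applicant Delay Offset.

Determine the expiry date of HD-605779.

Base term: filing date + 17 years → 21 October 2006.
Appellate Stay Credit: +98 days → 27 January 2007.
Applicant Delay Offset: −236 days → 5 June 2006.

2006-06-05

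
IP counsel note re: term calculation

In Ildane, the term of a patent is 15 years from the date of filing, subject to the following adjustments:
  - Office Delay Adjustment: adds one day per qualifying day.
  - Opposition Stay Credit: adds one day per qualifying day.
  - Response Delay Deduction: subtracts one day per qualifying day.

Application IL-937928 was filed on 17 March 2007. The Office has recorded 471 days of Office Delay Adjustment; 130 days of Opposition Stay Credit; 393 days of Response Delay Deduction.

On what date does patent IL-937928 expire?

October 11, 2022

Base term: filing date + 15 years → 17 March 2022.
Office Delay Adjustment: +471 days → 1 July 2023.
Opposition Stay Credit: +130 days → 8 November 2023.
Response Delay Deduction: −393 days → 11 October 2022.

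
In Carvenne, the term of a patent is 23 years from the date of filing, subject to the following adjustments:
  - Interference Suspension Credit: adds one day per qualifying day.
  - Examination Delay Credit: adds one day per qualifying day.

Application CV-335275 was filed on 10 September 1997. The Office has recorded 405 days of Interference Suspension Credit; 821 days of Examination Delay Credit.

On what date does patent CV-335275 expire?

Base term: filing date + 23 years → 10 September 2020.
Interference Suspension Credit: +405 days → 20 October 2021.
Examination Delay Credit: +821 days → 19 January 2024.

2024-01-19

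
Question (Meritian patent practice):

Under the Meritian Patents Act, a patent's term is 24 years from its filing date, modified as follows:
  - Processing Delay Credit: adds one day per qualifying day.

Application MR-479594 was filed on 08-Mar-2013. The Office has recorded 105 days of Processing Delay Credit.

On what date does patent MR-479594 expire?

Base term: filing date + 24 years → 8 March 2037.
Processing Delay Credit: +105 days → 21 June 2037.

2037-06-21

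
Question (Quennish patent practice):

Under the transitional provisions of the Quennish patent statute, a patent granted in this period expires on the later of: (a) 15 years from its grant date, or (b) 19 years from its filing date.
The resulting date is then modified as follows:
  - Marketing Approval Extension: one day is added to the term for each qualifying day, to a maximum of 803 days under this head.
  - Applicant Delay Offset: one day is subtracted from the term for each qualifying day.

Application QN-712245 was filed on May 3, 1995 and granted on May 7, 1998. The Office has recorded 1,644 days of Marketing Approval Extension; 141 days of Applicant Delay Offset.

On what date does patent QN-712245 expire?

(a) grant + 15 years → 7 May 2013.
(b) filing + 19 years → 3 May 2014.
Later of the two: 3 May 2014.
Marketing Approval Extension: 1644 days claimed exceeds the 803-day cap, so +803 days → 14 July 2016.
Applicant Delay Offset: −141 days → 24 February 2016.

2016-02-24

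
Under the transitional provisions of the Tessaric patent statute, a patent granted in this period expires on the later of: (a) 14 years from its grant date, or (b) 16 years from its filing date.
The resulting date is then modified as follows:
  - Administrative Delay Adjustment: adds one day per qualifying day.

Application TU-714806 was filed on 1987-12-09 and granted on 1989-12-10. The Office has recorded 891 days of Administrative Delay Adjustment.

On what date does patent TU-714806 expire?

(a) grant + 14 years → 10 December 2003.
(b) filing + 16 years → 9 December 2003.
Later of the two: 10 December 2003.
Administrative Delay Adjustment: +891 days → 19 May 2006.

May 19, 2006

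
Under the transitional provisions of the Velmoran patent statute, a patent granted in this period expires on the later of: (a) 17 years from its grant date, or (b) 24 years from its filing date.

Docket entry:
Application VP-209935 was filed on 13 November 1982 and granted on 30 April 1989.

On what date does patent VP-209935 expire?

2006-11-13

(a) grant + 17 years → 30 April 2006.
(b) filing + 24 years → 13 November 2006.
Later of the two: 13 November 2006.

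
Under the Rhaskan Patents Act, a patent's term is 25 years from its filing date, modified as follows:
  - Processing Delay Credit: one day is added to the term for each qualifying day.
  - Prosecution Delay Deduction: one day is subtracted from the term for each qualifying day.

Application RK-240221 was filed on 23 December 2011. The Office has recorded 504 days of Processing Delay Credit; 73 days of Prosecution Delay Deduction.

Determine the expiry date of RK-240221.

Base term: filing date + 25 years → 23 December 2036.
Processing Delay Credit: +504 days → 11 May 2038.
Prosecution Delay Deduction: −73 days → 27 February 2038.

February 27, 2038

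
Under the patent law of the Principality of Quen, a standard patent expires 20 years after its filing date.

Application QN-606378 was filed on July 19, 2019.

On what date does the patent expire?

July 19, 2039

Filing date + 20 years → 19 July 2039.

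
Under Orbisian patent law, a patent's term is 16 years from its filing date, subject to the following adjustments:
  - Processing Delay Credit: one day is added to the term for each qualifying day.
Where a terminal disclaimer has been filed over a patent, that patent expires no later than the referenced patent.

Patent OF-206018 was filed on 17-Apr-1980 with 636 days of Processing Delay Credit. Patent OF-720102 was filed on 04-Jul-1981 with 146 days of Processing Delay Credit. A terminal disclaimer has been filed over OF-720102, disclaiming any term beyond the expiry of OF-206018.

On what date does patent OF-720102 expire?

Natural term of OF-720102:
  Base: filing + 16 years → 4 July 1997.
  Processing Delay Credit: +146 days → 27 November 1997.
Expiry of referenced patent OF-206018:
  Base: filing + 16 years → 17 April 1996.
  Processing Delay Credit: +636 days → 13 January 1998.
Terminal disclaimer: OF-720102 expires on the earlier of 27 November 1997 and 13 January 1998.

1997-11-27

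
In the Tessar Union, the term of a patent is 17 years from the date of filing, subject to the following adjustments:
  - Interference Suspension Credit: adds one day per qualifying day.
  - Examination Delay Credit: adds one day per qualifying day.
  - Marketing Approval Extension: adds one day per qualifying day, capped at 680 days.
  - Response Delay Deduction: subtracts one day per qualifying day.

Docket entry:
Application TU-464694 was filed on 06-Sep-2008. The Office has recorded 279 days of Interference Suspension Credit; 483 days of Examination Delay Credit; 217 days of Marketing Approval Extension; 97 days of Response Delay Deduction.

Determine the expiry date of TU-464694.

February 5, 2028

Base term: filing date + 17 years → 6 September 2025.
Interference Suspension Credit: +279 days → 12 June 2026.
Examination Delay Credit: +483 days → 8 October 2027.
Marketing Approval Extension: 217 days (within the 680-day cap) → +217 days → 12 May 2028.
Response Delay Deduction: −97 days → 5 February 2028.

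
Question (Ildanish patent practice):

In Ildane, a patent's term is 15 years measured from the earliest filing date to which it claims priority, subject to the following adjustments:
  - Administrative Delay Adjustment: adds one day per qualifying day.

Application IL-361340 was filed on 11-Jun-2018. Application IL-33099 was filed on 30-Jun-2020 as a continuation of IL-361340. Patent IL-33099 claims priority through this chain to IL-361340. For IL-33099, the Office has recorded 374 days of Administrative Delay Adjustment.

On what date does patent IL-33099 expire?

Earliest priority filing: 11 June 2018.
Base term: 11 June 2018 + 15 years → 11 June 2033.
Administrative Delay Adjustment: +374 days → 20 June 2034.

June 20, 2034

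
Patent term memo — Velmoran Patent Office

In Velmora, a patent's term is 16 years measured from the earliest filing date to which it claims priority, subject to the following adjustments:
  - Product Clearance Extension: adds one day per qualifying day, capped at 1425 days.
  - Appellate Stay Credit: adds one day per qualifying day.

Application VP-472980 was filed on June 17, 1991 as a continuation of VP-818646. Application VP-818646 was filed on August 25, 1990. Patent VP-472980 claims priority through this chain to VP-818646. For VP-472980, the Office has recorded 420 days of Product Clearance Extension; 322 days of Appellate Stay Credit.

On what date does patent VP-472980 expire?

September 5, 2008

Earliest priority filing: 25 August 1990.
Base term: 25 August 1990 + 16 years → 25 August 2006.
Product Clearance Extension: 420 days (within the 1425-day cap) → +420 days → 19 October 2007.
Appellate Stay Credit: +322 days → 5 September 2008.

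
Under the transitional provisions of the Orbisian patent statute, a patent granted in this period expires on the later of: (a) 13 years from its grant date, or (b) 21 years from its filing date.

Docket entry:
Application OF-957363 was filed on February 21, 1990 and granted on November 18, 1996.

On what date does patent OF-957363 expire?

2011-02-21

(a) grant + 13 years → 18 November 2009.
(b) filing + 21 years → 21 February 2011.
Later of the two: 21 February 2011.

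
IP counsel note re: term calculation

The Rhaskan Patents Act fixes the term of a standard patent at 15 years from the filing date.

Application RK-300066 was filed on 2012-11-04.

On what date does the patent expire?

November 4, 2027

Filing date + 15 years → 4 November 2027.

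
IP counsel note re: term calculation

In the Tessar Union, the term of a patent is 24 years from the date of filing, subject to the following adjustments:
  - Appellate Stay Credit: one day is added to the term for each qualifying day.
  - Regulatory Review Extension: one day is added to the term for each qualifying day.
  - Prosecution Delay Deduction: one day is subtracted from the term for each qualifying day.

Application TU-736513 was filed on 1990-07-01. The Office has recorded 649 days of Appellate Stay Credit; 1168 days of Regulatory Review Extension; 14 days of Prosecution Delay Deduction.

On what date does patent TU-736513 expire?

Base term: filing date + 24 years → 1 July 2014.
Appellate Stay Credit: +649 days → 10 April 2016.
Regulatory Review Extension: +1168 days → 22 June 2019.
Prosecution Delay Deduction: −14 days → 8 June 2019.

2019-06-08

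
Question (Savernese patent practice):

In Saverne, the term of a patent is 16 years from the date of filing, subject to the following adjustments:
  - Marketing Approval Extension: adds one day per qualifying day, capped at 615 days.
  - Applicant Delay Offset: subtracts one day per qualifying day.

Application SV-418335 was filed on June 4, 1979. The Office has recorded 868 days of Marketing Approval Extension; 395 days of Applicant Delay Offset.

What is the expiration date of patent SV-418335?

Base term: filing date + 16 years → 4 June 1995.
Marketing Approval Extension: 868 days claimed exceeds the 615-day cap, so +615 days → 8 February 1997.
Applicant Delay Offset: −395 days → 10 January 1996.

January 10, 1996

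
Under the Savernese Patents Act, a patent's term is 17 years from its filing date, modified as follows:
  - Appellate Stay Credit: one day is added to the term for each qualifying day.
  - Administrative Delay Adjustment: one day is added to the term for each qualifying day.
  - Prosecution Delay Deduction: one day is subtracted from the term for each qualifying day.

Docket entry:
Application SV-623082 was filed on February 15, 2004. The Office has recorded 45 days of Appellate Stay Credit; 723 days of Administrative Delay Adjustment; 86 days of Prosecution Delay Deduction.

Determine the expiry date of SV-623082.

Base term: filing date + 17 years → 15 February 2021.
Appellate Stay Credit: +45 days → 1 April 2021.
Administrative Delay Adjustment: +723 days → 25 March 2023.
Prosecution Delay Deduction: −86 days → 29 December 2022.

December 29, 2022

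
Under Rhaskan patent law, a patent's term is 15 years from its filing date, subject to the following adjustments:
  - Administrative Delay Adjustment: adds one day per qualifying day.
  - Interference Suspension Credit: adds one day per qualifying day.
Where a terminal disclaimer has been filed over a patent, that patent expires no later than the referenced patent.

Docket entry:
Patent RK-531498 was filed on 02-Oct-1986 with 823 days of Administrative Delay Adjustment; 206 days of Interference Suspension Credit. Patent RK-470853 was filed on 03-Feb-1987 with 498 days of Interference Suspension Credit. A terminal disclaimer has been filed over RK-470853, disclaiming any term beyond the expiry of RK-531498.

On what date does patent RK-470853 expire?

2003-06-16

Natural term of RK-470853:
  Base: filing + 15 years → 3 February 2002.
  Interference Suspension Credit: +498 days → 16 June 2003.
Expiry of referenced patent RK-531498:
  Base: filing + 15 years → 2 October 2001.
  Administrative Delay Adjustment: +823 days → 3 January 2004.
  Interference Suspension Credit: +206 days → 27 July 2004.
Terminal disclaimer: RK-470853 expires on the earlier of 16 June 2003 and 27 July 2004.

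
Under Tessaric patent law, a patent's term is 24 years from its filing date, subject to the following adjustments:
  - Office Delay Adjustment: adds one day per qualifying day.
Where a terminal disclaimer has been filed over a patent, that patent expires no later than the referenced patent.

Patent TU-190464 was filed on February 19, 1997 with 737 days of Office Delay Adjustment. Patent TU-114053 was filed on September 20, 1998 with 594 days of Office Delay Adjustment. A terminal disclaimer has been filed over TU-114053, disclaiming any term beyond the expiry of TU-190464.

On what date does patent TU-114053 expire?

Natural term of TU-114053:
  Base: filing + 24 years → 20 September 2022.
  Office Delay Adjustment: +594 days → 6 May 2024.
Expiry of referenced patent TU-190464:
  Base: filing + 24 years → 19 February 2021.
  Office Delay Adjustment: +737 days → 26 February 2023.
Terminal disclaimer: TU-114053 expires on the earlier of 6 May 2024 and 26 February 2023.

2023-02-26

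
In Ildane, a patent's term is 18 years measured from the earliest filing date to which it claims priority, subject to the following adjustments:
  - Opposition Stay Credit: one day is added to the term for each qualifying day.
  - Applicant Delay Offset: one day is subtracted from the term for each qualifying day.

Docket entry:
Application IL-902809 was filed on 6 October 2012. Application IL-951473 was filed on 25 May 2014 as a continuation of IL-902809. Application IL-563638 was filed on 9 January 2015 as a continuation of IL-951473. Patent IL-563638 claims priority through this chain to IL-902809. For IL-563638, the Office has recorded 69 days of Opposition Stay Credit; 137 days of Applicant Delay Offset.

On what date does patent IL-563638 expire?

July 30, 2030

Earliest priority filing: 6 October 2012.
Base term: 6 October 2012 + 18 years → 6 October 2030.
Opposition Stay Credit: +69 days → 14 December 2030.
Applicant Delay Offset: −137 days → 30 July 2030.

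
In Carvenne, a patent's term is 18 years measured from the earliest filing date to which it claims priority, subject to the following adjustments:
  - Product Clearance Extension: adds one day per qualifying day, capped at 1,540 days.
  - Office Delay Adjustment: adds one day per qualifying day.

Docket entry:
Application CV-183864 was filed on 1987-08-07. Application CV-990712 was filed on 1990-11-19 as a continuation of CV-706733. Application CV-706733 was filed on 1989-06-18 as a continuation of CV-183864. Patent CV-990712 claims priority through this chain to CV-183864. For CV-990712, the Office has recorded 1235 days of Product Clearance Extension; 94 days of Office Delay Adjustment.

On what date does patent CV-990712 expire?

Earliest priority filing: 7 August 1987.
Base term: 7 August 1987 + 18 years → 7 August 2005.
Product Clearance Extension: 1235 days (within the 1540-day cap) → +1235 days → 24 December 2008.
Office Delay Adjustment: +94 days → 28 March 2009.

2009-03-28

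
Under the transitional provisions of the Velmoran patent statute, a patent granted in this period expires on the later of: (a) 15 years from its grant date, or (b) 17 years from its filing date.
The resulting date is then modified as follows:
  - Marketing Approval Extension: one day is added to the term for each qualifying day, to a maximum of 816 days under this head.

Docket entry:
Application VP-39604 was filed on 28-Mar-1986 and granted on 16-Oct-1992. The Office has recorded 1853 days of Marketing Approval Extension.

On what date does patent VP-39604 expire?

January 9, 2010

(a) grant + 15 years → 16 October 2007.
(b) filing + 17 years → 28 March 2003.
Later of the two: 16 October 2007.
Marketing Approval Extension: 1853 days claimed exceeds the 816-day cap, so +816 days → 9 January 2010.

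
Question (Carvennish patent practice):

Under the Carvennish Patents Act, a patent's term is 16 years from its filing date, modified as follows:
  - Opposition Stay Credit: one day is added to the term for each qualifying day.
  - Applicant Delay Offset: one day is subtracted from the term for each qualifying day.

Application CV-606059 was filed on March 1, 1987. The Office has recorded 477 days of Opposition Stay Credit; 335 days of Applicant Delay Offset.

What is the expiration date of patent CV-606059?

Base term: filing date + 16 years → 1 March 2003.
Opposition Stay Credit: +477 days → 20 June 2004.
Applicant Delay Offset: −335 days → 21 July 2003.

July 21, 2003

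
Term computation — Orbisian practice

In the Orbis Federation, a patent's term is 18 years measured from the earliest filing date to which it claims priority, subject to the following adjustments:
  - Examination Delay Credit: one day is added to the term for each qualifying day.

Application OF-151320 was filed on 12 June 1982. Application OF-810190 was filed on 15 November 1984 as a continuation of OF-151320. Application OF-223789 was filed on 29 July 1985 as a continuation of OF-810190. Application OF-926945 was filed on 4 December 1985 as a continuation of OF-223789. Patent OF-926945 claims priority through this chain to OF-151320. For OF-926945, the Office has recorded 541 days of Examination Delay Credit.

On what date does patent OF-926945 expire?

December 5, 2001

Earliest priority filing: 12 June 1982.
Base term: 12 June 1982 + 18 years → 12 June 2000.
Examination Delay Credit: +541 days → 5 December 2001.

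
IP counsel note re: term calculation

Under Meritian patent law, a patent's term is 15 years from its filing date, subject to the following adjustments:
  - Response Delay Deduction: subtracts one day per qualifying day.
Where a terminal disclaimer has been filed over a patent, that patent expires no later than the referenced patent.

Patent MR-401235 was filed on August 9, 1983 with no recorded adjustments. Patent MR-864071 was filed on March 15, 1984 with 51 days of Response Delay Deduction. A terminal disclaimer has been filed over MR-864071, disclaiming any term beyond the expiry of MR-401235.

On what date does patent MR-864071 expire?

1998-08-09

Natural term of MR-864071:
  Base: filing + 15 years → 15 March 1999.
  Response Delay Deduction: −51 days → 23 January 1999.
Expiry of referenced patent MR-401235:
  Base: filing + 15 years → 9 August 1998.
Terminal disclaimer: MR-864071 expires on the earlier of 23 January 1999 and 9 August 1998.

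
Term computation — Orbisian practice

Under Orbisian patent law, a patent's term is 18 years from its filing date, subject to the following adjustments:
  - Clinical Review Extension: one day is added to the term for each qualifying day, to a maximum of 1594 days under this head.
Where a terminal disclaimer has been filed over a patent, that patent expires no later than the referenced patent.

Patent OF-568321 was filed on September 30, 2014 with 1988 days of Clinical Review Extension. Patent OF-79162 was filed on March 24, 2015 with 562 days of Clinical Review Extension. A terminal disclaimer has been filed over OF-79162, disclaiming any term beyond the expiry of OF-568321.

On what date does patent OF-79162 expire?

2034-10-07

Natural term of OF-79162:
  Base: filing + 18 years → 24 March 2033.
  Clinical Review Extension: 562 days (within the 1594-day cap) → +562 days → 7 October 2034.
Expiry of referenced patent OF-568321:
  Base: filing + 18 years → 30 September 2032.
  Clinical Review Extension: 1988 days claimed exceeds the 1594-day cap, so +1594 days → 10 February 2037.
Terminal disclaimer: OF-79162 expires on the earlier of 7 October 2034 and 10 February 2037.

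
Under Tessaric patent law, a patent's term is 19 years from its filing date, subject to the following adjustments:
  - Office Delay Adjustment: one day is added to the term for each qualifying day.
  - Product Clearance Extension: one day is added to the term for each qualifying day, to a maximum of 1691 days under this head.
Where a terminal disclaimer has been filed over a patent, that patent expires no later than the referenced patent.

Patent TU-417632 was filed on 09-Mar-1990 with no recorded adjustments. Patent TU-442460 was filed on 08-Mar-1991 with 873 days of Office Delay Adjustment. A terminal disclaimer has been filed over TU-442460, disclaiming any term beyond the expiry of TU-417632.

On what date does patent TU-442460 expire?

March 9, 2009

Natural term of TU-442460:
  Base: filing + 19 years → 8 March 2010.
  Office Delay Adjustment: +873 days → 28 July 2012.
Expiry of referenced patent TU-417632:
  Base: filing + 19 years → 9 March 2009.
Terminal disclaimer: TU-442460 expires on the earlier of 28 July 2012 and 9 March 2009.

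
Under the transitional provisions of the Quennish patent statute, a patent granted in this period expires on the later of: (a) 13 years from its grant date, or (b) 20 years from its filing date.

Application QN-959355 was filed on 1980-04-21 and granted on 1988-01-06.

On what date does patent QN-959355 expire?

2001-01-06

(a) grant + 13 years → 6 January 2001.
(b) filing + 20 years → 21 April 2000.
Later of the two: 6 January 2001.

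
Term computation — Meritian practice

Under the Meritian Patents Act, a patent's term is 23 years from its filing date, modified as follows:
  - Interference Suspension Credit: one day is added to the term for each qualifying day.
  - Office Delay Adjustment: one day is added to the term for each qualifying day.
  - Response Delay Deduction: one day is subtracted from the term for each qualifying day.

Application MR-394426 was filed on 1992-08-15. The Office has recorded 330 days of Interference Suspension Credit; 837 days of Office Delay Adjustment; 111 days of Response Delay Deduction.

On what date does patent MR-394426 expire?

July 6, 2018

Base term: filing date + 23 years → 15 August 2015.
Interference Suspension Credit: +330 days → 10 July 2016.
Office Delay Adjustment: +837 days → 25 October 2018.
Response Delay Deduction: −111 days → 6 July 2018.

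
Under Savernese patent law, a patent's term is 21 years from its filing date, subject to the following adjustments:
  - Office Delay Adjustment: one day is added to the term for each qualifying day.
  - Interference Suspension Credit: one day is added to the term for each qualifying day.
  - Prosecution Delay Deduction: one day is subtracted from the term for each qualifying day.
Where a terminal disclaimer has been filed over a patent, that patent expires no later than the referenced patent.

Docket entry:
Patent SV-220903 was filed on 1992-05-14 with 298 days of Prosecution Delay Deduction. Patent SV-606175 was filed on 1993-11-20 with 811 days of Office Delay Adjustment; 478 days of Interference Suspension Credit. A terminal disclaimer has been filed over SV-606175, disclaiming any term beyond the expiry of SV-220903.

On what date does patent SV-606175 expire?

July 20, 2012

Natural term of SV-606175:
  Base: filing + 21 years → 20 November 2014.
  Office Delay Adjustment: +811 days → 8 February 2017.
  Interference Suspension Credit: +478 days → 1 June 2018.
Expiry of referenced patent SV-220903:
  Base: filing + 21 years → 14 May 2013.
  Prosecution Delay Deduction: −298 days → 20 July 2012.
Terminal disclaimer: SV-606175 expires on the earlier of 1 June 2018 and 20 July 2012.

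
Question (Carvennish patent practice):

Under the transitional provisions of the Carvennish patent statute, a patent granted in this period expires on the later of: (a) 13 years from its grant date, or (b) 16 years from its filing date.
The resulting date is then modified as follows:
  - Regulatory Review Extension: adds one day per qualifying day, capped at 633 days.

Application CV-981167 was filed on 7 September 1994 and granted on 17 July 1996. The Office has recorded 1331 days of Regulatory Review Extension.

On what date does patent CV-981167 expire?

June 1, 2012

(a) grant + 13 years → 17 July 2009.
(b) filing + 16 years → 7 September 2010.
Later of the two: 7 September 2010.
Regulatory Review Extension: 1331 days claimed exceeds the 633-day cap, so +633 days → 1 June 2012.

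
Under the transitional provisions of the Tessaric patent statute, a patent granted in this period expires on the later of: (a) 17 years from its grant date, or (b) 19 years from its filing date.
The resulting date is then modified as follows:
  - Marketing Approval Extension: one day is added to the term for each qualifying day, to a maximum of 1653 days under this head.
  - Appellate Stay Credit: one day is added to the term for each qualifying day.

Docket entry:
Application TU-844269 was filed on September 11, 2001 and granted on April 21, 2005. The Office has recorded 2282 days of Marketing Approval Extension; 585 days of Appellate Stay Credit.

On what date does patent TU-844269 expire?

(a) grant + 17 years → 21 April 2022.
(b) filing + 19 years → 11 September 2020.
Later of the two: 21 April 2022.
Marketing Approval Extension: 2282 days claimed exceeds the 1653-day cap, so +1653 days → 30 October 2026.
Appellate Stay Credit: +585 days → 6 June 2028.

June 6, 2028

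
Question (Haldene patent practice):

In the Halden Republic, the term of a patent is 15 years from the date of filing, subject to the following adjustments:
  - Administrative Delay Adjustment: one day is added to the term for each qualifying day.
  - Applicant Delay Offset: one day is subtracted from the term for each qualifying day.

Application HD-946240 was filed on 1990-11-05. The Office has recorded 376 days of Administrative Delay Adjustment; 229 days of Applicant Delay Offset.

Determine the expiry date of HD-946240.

2006-04-01

Base term: filing date + 15 years → 5 November 2005.
Administrative Delay Adjustment: +376 days → 16 November 2006.
Applicant Delay Offset: −229 days → 1 April 2006.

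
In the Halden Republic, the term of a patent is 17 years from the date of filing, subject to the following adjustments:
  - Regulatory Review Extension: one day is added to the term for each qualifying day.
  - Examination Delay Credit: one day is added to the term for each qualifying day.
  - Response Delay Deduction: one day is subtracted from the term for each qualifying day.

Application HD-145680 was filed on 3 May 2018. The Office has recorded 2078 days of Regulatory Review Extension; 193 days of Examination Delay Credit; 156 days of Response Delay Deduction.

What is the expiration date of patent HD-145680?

Base term: filing date + 17 years → 3 May 2035.
Regulatory Review Extension: +2078 days → 9 January 2041.
Examination Delay Credit: +193 days → 21 July 2041.
Response Delay Deduction: −156 days → 15 February 2041.

2041-02-15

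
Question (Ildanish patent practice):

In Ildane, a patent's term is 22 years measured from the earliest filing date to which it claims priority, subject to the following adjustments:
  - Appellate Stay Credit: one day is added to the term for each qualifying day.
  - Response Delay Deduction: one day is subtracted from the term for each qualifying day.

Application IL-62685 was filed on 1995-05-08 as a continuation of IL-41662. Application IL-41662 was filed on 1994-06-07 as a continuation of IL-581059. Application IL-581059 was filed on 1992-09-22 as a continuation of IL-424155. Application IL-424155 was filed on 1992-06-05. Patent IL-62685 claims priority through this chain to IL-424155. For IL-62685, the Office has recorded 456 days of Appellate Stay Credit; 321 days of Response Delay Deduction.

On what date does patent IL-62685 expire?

October 18, 2014

Earliest priority filing: 5 June 1992.
Base term: 5 June 1992 + 22 years → 5 June 2014.
Appellate Stay Credit: +456 days → 4 September 2015.
Response Delay Deduction: −321 days → 18 October 2014.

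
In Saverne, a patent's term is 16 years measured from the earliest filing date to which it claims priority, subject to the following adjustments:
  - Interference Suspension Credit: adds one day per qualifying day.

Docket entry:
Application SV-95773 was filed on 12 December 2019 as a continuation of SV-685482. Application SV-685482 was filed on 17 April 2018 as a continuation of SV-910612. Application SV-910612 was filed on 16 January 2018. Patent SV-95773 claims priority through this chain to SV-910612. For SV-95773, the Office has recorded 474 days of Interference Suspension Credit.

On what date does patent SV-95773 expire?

May 5, 2035

Earliest priority filing: 16 January 2018.
Base term: 16 January 2018 + 16 years → 16 January 2034.
Interference Suspension Credit: +474 days → 5 May 2035.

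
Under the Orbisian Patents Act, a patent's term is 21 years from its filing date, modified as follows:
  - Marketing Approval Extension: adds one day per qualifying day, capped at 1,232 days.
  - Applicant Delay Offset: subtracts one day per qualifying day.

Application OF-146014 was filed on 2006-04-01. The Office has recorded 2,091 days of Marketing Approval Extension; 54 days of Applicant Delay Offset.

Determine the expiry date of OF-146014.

Base term: filing date + 21 years → 1 April 2027.
Marketing Approval Extension: 2091 days claimed exceeds the 1232-day cap, so +1232 days → 15 August 2030.
Applicant Delay Offset: −54 days → 22 June 2030.

2030-06-22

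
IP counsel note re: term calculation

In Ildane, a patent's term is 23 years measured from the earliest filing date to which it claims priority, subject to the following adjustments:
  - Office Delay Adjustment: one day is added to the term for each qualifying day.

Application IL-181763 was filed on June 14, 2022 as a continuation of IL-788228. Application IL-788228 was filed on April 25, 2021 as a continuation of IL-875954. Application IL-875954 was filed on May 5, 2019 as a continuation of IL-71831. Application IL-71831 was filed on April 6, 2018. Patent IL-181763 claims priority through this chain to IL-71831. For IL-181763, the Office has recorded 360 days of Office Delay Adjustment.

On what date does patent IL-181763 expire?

April 1, 2042

Earliest priority filing: 6 April 2018.
Base term: 6 April 2018 + 23 years → 6 April 2041.
Office Delay Adjustment: +360 days → 1 April 2042.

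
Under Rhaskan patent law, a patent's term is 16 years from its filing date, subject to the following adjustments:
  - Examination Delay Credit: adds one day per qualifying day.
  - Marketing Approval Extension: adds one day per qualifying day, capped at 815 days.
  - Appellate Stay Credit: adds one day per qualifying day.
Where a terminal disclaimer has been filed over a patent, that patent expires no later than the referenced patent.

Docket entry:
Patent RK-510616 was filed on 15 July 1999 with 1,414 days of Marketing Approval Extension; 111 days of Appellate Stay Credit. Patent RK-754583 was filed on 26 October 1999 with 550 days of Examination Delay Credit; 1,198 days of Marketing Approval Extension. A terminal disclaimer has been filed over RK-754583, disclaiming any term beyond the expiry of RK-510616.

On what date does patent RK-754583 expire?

Natural term of RK-754583:
  Base: filing + 16 years → 26 October 2015.
  Examination Delay Credit: +550 days → 28 April 2017.
  Marketing Approval Extension: 1198 days claimed exceeds the 815-day cap, so +815 days → 22 July 2019.
Expiry of referenced patent RK-510616:
  Base: filing + 16 years → 15 July 2015.
  Marketing Approval Extension: 1414 days claimed exceeds the 815-day cap, so +815 days → 7 October 2017.
  Appellate Stay Credit: +111 days → 26 January 2018.
Terminal disclaimer: RK-754583 expires on the earlier of 22 July 2019 and 26 January 2018.

2018-01-26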